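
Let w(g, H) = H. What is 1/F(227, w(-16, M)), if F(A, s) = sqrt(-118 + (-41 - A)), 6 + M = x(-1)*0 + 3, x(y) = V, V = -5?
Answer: -I*sqrt(386)/386 ≈ -0.050899*I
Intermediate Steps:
x(y) = -5
M = -3 (M = -6 + (-5*0 + 3) = -6 + (0 + 3) = -6 + 3 = -3)
F(A, s) = sqrt(-159 - A)
1/F(227, w(-16, M)) = 1/(sqrt(-159 - 1*227)) = 1/(sqrt(-159 - 227)) = 1/(sqrt(-386)) = 1/(I*sqrt(386)) = -I*sqrt(386)/386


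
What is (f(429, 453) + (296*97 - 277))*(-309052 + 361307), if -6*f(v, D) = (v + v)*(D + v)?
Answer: -5104843205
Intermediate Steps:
f(v, D) = -v*(D + v)/3 (f(v, D) = -(v + v)*(D + v)/6 = -2*v*(D + v)/6 = -v*(D + v)/3)
(f(429, 453) + (296*97 - 277))*(-309052 + 361307) = (-1/3*429*(453 + 429) + (296*97 - 277))*(-309052 + 361307) = (-1/3*429*882 + (28712 - 277))*52255 = (-126126 + 28435)*52255 = -97691*52255 = -5104843205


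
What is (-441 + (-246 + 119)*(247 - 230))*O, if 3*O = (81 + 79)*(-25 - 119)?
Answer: 19968000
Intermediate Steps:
O = -7680 (O = ((81 + 79)*(-25 - 119))/3 = (160*(-144))/3 = (⅓)*(-23040) = -7680)
(-441 + (-246 + 119)*(247 - 230))*O = (-441 + (-246 + 119)*(247 - 230))*(-7680) = (-441 - 127*17)*(-7680) = (-441 - 2159)*(-7680) = -2600*(-7680) = 19968000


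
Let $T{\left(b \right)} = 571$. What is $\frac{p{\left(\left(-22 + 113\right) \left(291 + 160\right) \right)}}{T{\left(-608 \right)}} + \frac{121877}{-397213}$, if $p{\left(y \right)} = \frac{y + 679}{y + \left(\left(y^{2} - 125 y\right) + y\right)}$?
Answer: $- \frac{8347609001958999}{27205947674081891} \approx -0.30683$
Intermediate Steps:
$p{\left(y \right)} = \frac{679 + y}{y^{2} - 123 y}$ ($p{\left(y \right)} = \frac{679 + y}{y + \left(y^{2} - 124 y\right)} = \frac{679 + y}{y^{2} - 123 y}$)
$\frac{p{\left(\left(-22 + 113\right) \left(291 + 160\right) \right)}}{T{\left(-608 \right)}} + \frac{121877}{-397213} = \frac{\frac{1}{\left(-22 + 113\right) \left(291 + 160\right)} \frac{1}{-123 + \left(-22 + 113\right) \left(291 + 160\right)} \left(679 + \left(-22 + 113\right) \left(291 + 160\right)\right)}{571} + \frac{121877}{-397213} = \frac{679 + 91 \cdot 451}{91 \cdot 451 \left(-123 + 91 \cdot 451\right)} \frac{1}{571} + 121877 \left(- \frac{1}{397213}\right) = \frac{679 + 41041}{41041 \left(-123 + 41041\right)} \frac{1}{571} - \frac{121877}{397213} = \frac{1}{41041} \cdot \frac{1}{40918} \cdot 41720 \cdot \frac{1}{571} - \frac{121877}{397213} = \frac{2980}{119951117} \cdot \frac{1}{571} - \frac{121877}{397213} = \frac{2980}{68492087807} - \frac{121877}{397213} = - \frac{8347609001958999}{27205947674081891}$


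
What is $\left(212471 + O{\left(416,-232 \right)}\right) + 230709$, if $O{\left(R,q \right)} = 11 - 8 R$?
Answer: $439863$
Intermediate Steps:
$\left(212471 + O{\left(416,-232 \right)}\right) + 230709 = \left(212471 + \left(11 - 3328\right)\right) + 230709 = \left(212471 - 3317\right) + 230709 = 209154 + 230709 = 439863$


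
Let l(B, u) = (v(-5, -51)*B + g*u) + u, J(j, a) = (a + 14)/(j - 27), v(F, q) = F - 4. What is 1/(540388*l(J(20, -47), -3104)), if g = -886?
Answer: 7/10391111665404 ≈ 6.7365e-13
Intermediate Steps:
v(F, q) = -4 + F
J(j, a) = (14 + a)/(-27 + j)
l(B, u) = -885*u - 9*B (l(B, u) = ((-4 - 5)*B - 886*u) + u = (-9*B - 886*u) + u = (-886*u - 9*B) + u = -885*u - 9*B)
1/(540388*l(J(20, -47), -3104)) = 1/(540388*(-885*(-3104) - 9*(14 - 47)/(-27 + 20))) = 1/(540388*(2747040 - 9*(-33)/(-7))) = 1/(540388*(2747040 - (-9)*(-33)/7)) = 1/(540388*(2747040 - 9*33/7)) = 1/(540388*(2747040 - 297/7)) = 1/(540388*(19228983/7)) = (1/540388)*(7/19228983) = 7/10391111665404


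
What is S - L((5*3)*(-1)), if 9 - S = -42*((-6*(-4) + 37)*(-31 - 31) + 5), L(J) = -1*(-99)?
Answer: -158724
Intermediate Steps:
L(J) = 99
S = -158625 (S = 9 - (-42)*((-6*(-4) + 37)*(-31 - 31) + 5) = 9 - (-42)*((24 + 37)*(-62) + 5) = 9 - (-42)*(61*(-62) + 5) = 9 - (-42)*(-3782 + 5) = 9 - (-42)*(-3777) = 9 - 1*158634 = 9 - 158634 = -158625)
S - L((5*3)*(-1)) = -158625 - 1*99 = -158625 - 99 = -158724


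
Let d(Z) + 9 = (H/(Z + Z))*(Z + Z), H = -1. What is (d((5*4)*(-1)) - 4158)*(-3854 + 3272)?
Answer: 2425776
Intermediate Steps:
d(Z) = -10 (d(Z) = -9 + (-1/(Z + Z))*(Z + Z) = -9 + (-1/(2*Z))*(2*Z) = -9 - 1 = -10)
(d((5*4)*(-1)) - 4158)*(-3854 + 3272) = (-10 - 4158)*(-3854 + 3272) = -4168*(-582) = 2425776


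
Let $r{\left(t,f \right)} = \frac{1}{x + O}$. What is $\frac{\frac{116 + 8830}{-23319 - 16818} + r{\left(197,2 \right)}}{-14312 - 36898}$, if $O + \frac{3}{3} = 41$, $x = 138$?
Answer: $\frac{517417}{121954669020} \approx 4.2427 \cdot 10^{-6}$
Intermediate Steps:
$O = 40$ ($O = -1 + 41 = 40$)
$r{\left(t,f \right)} = \frac{1}{178}$ ($r{\left(t,f \right)} = \frac{1}{138 + 40} = \frac{1}{178}$)
$\frac{\frac{116 + 8830}{-23319 - 16818} + r{\left(197,2 \right)}}{-14312 - 36898} = \frac{\frac{116 + 8830}{-23319 - 16818} + \frac{1}{178}}{-14312 - 36898} = \frac{\frac{8946}{-40137} + \frac{1}{178}}{-51210} = \left(8946 \left(- \frac{1}{40137}\right) + \frac{1}{178}\right) \left(- \frac{1}{51210}\right) = \left(- \frac{2982}{13379} + \frac{1}{178}\right) \left(- \frac{1}{51210}\right) = \left(- \frac{517417}{2381462}\right) \left(- \frac{1}{51210}\right) = \frac{517417}{121954669020}$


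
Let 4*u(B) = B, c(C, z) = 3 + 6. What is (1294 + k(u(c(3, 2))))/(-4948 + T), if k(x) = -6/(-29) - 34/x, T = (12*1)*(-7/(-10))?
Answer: -834610/3223089 ≈ -0.25895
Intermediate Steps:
c(C, z) = 9
u(B) = B/4
T = 42/5 (T = 12*(-7*(-⅒)) = 12*(7/10) = 42/5 ≈ 8.4000)
k(x) = 6/29 - 34/x (k(x) = -6*(-1/29) - 34/x = 6/29 - 34/x)
(1294 + k(u(c(3, 2))))/(-4948 + T) = (1294 + (6/29 - 34/((¼)*9)))/(-4948 + 42/5) = (1294 + (6/29 - 34/9/4))/(-24698/5) = (1294 + (6/29 - 34*4/9))*(-5/24698) = (1294 + (6/29 - 136/9))*(-5/24698) = (1294 - 3890/261)*(-5/24698) = (333844/261)*(-5/24698) = -834610/3223089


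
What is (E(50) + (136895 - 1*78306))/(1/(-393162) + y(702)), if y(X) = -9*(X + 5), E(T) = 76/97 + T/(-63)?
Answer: -6703174648874/727991733837 ≈ -9.2078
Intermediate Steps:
E(T) = 76/97 - T/63 (E(T) = 76*(1/97) + T*(-1/63) = 76/97 - T/63)
y(X) = -45 - 9*X (y(X) = -9*(5 + X) = -45 - 9*X)
(E(50) + (136895 - 1*78306))/(1/(-393162) + y(702)) = ((76/97 - 1/63*50) + (136895 - 1*78306))/(1/(-393162) + (-45 - 9*702)) = ((76/97 - 50/63) + (136895 - 78306))/(-1/393162 + (-45 - 6318)) = (-62/6111 + 58589)/(-1/393162 - 6363) = 358037317/(6111*(-2501689807/393162)) = (358037317/6111)*(-393162/2501689807) = -6703174648874/727991733837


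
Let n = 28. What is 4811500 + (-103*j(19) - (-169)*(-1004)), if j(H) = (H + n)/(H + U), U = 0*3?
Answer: 88189815/19 ≈ 4.6416e+6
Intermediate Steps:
U = 0
j(H) = (28 + H)/H (j(H) = (H + 28)/(H + 0) = (28 + H)/H)
4811500 + (-103*j(19) - (-169)*(-1004)) = 4811500 + (-103*(28 + 19)/19 - (-169)*(-1004)) = 4811500 + (-103*47/19 - 1*169676) = 4811500 + (-103*47/19 - 169676) = 4811500 + (-4841/19 - 169676) = 4811500 - 3228685/19 = 88189815/19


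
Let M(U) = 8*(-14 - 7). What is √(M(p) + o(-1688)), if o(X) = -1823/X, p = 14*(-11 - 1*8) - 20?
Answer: I*√118903142/844 ≈ 12.92*I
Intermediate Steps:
p = -286 (p = 14*(-11 - 8) - 20 = 14*(-19) - 20 = -266 - 20 = -286)
M(U) = -168 (M(U) = 8*(-21) = -168)
√(M(p) + o(-1688)) = √(-168 - 1823/(-1688)) = √(-168 - 1823*(-1/1688)) = √(-168 + 1823/1688) = √(-281761/1688) = I*√118903142/844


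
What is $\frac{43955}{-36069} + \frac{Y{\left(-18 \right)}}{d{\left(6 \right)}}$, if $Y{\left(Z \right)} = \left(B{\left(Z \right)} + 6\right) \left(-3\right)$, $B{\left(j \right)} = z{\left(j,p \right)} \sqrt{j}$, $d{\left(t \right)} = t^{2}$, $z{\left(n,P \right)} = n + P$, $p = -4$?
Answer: $- \frac{123979}{72138} + \frac{11 i \sqrt{2}}{2} \approx -1.7186 + 7.7782 i$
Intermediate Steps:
$z{\left(n,P \right)} = P + n$
$B{\left(j \right)} = \sqrt{j} \left(-4 + j\right)$ ($B{\left(j \right)} = \left(-4 + j\right) \sqrt{j} = \sqrt{j} \left(-4 + j\right)$)
$Y{\left(Z \right)} = -18 - 3 \sqrt{Z} \left(-4 + Z\right)$ ($Y{\left(Z \right)} = \left(\sqrt{Z} \left(-4 + Z\right) + 6\right) \left(-3\right) = \left(6 + \sqrt{Z} \left(-4 + Z\right)\right) \left(-3\right) = -18 - 3 \sqrt{Z} \left(-4 + Z\right)$)
$\frac{43955}{-36069} + \frac{Y{\left(-18 \right)}}{d{\left(6 \right)}} = \frac{43955}{-36069} + \frac{-18 + 3 \sqrt{-18} \left(4 - -18\right)}{6^{2}} = 43955 \left(- \frac{1}{36069}\right) + \frac{-18 + 3 \cdot 3 i \sqrt{2} \left(4 + 18\right)}{36} = - \frac{43955}{36069} + \left(-18 + 3 \cdot 3 i \sqrt{2} \cdot 22\right) \frac{1}{36} = - \frac{43955}{36069} + \left(-18 + 198 i \sqrt{2}\right) \frac{1}{36} = - \frac{43955}{36069} - \left(\frac{1}{2} - \frac{11 i \sqrt{2}}{2}\right) = - \frac{123979}{72138} + \frac{11 i \sqrt{2}}{2}$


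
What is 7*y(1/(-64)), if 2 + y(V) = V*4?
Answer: -231/16 ≈ -14.438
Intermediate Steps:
y(V) = -2 + 4*V (y(V) = -2 + V*4 = -2 + 4*V)
7*y(1/(-64)) = 7*(-2 + 4/(-64)) = 7*(-2 + 4*(-1/64)) = 7*(-2 - 1/16) = 7*(-33/16) = -231/16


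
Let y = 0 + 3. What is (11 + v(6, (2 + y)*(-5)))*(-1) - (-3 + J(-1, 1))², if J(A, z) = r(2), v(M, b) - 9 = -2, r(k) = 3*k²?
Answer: -99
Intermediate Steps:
y = 3
v(M, b) = 7 (v(M, b) = 9 - 2 = 7)
J(A, z) = 12 (J(A, z) = 3*2² = 3*4 = 12)
(11 + v(6, (2 + y)*(-5)))*(-1) - (-3 + J(-1, 1))² = (11 + 7)*(-1) - (-3 + 12)² = 18*(-1) - 1*9² = -18 - 1*81 = -18 - 81 = -99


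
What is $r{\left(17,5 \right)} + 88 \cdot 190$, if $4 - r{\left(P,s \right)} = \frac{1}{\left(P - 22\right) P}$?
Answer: $\frac{1421541}{85} \approx 16724.0$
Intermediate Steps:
$r{\left(P,s \right)} = 4 - \frac{1}{P \left(-22 + P\right)}$ ($r{\left(P,s \right)} = 4 - \frac{1}{\left(P - 22\right) P} = 4 - \frac{1}{\left(-22 + P\right) P} = 4 - \frac{1}{P \left(-22 + P\right)}$)
$r{\left(17,5 \right)} + 88 \cdot 190 = \frac{-1 - 1496 + 4 \cdot 17^{2}}{17 \left(-22 + 17\right)} + 88 \cdot 190 = \frac{-1 - 1496 + 4 \cdot 289}{17 \left(-5\right)} + 16720 = \frac{1}{17} \left(- \frac{1}{5}\right) \left(-1 - 1496 + 1156\right) + 16720 = \frac{1}{17} \left(- \frac{1}{5}\right) \left(-341\right) + 16720 = \frac{341}{85} + 16720 = \frac{1421541}{85}$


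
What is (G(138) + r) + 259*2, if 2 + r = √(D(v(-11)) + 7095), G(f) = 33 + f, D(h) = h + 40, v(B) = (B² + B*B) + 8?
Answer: 687 + √7385 ≈ 772.94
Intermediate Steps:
v(B) = 8 + 2*B² (v(B) = (B² + B²) + 8 = 2*B² + 8 = 8 + 2*B²)
D(h) = 40 + h
r = -2 + √7385 (r = -2 + √((40 + (8 + 2*(-11)²)) + 7095) = -2 + √((40 + (8 + 2*121)) + 7095) = -2 + √((40 + (8 + 242)) + 7095) = -2 + √((40 + 250) + 7095) = -2 + √(290 + 7095) = -2 + √7385 ≈ 83.936)
(G(138) + r) + 259*2 = ((33 + 138) + (-2 + √7385)) + 259*2 = (171 + (-2 + √7385)) + 518 = (169 + √7385) + 518 = 687 + √7385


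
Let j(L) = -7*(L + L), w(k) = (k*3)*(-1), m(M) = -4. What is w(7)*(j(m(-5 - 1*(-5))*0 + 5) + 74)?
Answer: -84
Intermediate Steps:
w(k) = -3*k (w(k) = (3*k)*(-1) = -3*k)
j(L) = -14*L
w(7)*(j(m(-5 - 1*(-5))*0 + 5) + 74) = (-3*7)*(-14*(-4*0 + 5) + 74) = -21*(-14*(0 + 5) + 74) = -21*(-14*5 + 74) = -21*(-70 + 74) = -21*4 = -84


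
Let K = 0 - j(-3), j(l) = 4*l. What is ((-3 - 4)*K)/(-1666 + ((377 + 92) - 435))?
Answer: 7/136 ≈ 0.051471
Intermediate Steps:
K = 12 (K = 0 - 4*(-3) = 0 - 1*(-12) = 0 + 12 = 12)
((-3 - 4)*K)/(-1666 + ((377 + 92) - 435)) = ((-3 - 4)*12)/(-1666 + ((377 + 92) - 435)) = (-7*12)/(-1666 + (469 - 435)) = -84/(-1666 + 34) = -84/(-1632) = -84*(-1/1632) = 7/136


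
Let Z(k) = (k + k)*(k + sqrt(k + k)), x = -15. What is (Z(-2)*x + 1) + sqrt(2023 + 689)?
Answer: -119 + 2*sqrt(678) + 120*I ≈ -66.923 + 120.0*I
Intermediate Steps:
Z(k) = 2*k*(k + sqrt(2)*sqrt(k)) (Z(k) = (2*k)*(k + sqrt(2*k)) = (2*k)*(k + sqrt(2)*sqrt(k)) = 2*k*(k + sqrt(2)*sqrt(k)))
(Z(-2)*x + 1) + sqrt(2023 + 689) = ((2*(-2)**2 + 2*sqrt(2)*(-2)**(3/2))*(-15) + 1) + sqrt(2023 + 689) = ((2*4 + 2*sqrt(2)*(-2*I*sqrt(2)))*(-15) + 1) + sqrt(2712) = ((8 - 8*I)*(-15) + 1) + 2*sqrt(678) = ((-120 + 120*I) + 1) + 2*sqrt(678) = (-119 + 120*I) + 2*sqrt(678) = -119 + 2*sqrt(678) + 120*I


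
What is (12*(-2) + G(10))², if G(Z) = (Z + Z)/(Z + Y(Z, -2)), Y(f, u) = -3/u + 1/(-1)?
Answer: 215296/441 ≈ 488.20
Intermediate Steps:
Y(f, u) = -1 - 3/u (Y(f, u) = -3/u + 1*(-1) = -3/u - 1 = -1 - 3/u)
G(Z) = 2*Z/(½ + Z) (G(Z) = (Z + Z)/(Z + (-3 - 1*(-2))/(-2)) = (2*Z)/(Z - (-3 + 2)/2) = (2*Z)/(Z - ½*(-1)) = (2*Z)/(Z + ½) = (2*Z)/(½ + Z) = 2*Z/(½ + Z))
(12*(-2) + G(10))² = (12*(-2) + 4*10/(1 + 2*10))² = (-24 + 4*10/(1 + 20))² = (-24 + 4*10/21)² = (-24 + 4*10*(1/21))² = (-24 + 40/21)² = (-464/21)² = 215296/441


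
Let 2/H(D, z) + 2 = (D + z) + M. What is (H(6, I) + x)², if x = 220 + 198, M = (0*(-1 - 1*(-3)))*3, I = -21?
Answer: 50466816/289 ≈ 1.7463e+5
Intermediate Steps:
M = 0 (M = (0*(-1 + 3))*3 = (0*2)*3 = 0*3 = 0)
x = 418
H(D, z) = 2/(-2 + D + z) (H(D, z) = 2/(-2 + ((D + z) + 0)) = 2/(-2 + (D + z)) = 2/(-2 + D + z))
(H(6, I) + x)² = (2/(-2 + 6 - 21) + 418)² = (2/(-17) + 418)² = (2*(-1/17) + 418)² = (-2/17 + 418)² = (7104/17)² = 50466816/289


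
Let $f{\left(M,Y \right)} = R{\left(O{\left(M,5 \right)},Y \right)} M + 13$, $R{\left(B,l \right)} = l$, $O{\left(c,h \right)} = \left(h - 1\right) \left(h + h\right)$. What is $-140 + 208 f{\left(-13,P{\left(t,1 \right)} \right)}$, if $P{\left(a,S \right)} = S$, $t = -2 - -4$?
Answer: $-140$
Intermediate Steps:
$t = 2$ ($t = -2 + 4 = 2$)
$O{\left(c,h \right)} = 2 h \left(-1 + h\right)$ ($O{\left(c,h \right)} = \left(-1 + h\right) 2 h = 2 h \left(-1 + h\right)$)
$f{\left(M,Y \right)} = 13 + M Y$ ($f{\left(M,Y \right)} = Y M + 13 = M Y + 13 = 13 + M Y$)
$-140 + 208 f{\left(-13,P{\left(t,1 \right)} \right)} = -140 + 208 \left(13 - 13\right) = -140 + 208 \cdot 0 = -140 + 0 = -140$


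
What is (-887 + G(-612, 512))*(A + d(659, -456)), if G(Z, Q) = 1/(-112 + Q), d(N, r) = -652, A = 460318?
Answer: -81544518567/200 ≈ -4.0772e+8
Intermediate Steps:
(-887 + G(-612, 512))*(A + d(659, -456)) = (-887 + 1/(-112 + 512))*(460318 - 652) = (-887 + 1/400)*459666 = -354799/400*459666 = -81544518567/200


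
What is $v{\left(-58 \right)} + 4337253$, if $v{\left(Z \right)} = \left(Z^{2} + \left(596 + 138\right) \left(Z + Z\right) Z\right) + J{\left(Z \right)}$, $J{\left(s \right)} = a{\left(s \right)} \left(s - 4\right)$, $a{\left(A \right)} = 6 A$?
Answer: $9300545$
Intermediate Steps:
$J{\left(s \right)} = 6 s \left(-4 + s\right)$ ($J{\left(s \right)} = 6 s \left(s - 4\right) = 6 s \left(-4 + s\right)$)
$v{\left(Z \right)} = 1469 Z^{2} + 6 Z \left(-4 + Z\right)$ ($v{\left(Z \right)} = \left(Z^{2} + \left(596 + 138\right) \left(Z + Z\right) Z\right) + 6 Z \left(-4 + Z\right) = \left(Z^{2} + 734 \cdot 2 Z Z\right) + 6 Z \left(-4 + Z\right) = \left(Z^{2} + 1468 Z Z\right) + 6 Z \left(-4 + Z\right) = \left(Z^{2} + 1468 Z^{2}\right) + 6 Z \left(-4 + Z\right) = 1469 Z^{2} + 6 Z \left(-4 + Z\right)$)
$v{\left(-58 \right)} + 4337253 = - 58 \left(-24 + 1475 \left(-58\right)\right) + 4337253 = - 58 \left(-24 - 85550\right) + 4337253 = \left(-58\right) \left(-85574\right) + 4337253 = 4963292 + 4337253 = 9300545$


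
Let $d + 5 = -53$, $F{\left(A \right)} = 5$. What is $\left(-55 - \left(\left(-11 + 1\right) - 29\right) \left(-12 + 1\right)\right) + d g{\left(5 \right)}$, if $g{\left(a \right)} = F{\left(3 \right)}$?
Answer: $-774$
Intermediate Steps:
$d = -58$ ($d = -5 - 53 = -58$)
$g{\left(a \right)} = 5$
$\left(-55 - \left(\left(-11 + 1\right) - 29\right) \left(-12 + 1\right)\right) + d g{\left(5 \right)} = \left(-55 - \left(\left(-11 + 1\right) - 29\right) \left(-12 + 1\right)\right) - 290 = \left(-55 - \left(-10 - 29\right) \left(-11\right)\right) - 290 = \left(-55 - \left(-39\right) \left(-11\right)\right) - 290 = \left(-55 - 429\right) - 290 = -484 - 290 = -774$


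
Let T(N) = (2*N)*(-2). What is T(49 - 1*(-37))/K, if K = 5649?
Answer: -344/5649 ≈ -0.060896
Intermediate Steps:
T(N) = -4*N
T(49 - 1*(-37))/K = -4*(49 - 1*(-37))/5649 = -4*(49 + 37)*(1/5649) = -4*86*(1/5649) = -344*1/5649 = -344/5649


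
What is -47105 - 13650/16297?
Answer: -767683835/16297 ≈ -47106.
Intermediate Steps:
-47105 - 13650/16297 = -767683835/16297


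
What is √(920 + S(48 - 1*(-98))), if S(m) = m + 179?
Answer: √1245 ≈ 35.285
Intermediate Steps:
S(m) = 179 + m
√(920 + S(48 - 1*(-98))) = √(920 + (179 + (48 - 1*(-98)))) = √(920 + (179 + (48 + 98))) = √(920 + (179 + 146)) = √(920 + 325) = √1245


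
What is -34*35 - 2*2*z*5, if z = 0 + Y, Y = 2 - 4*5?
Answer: -830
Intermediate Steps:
Y = -18 (Y = 2 - 20 = -18)
z = -18 (z = 0 - 18 = -18)
-34*35 - 2*2*z*5 = -34*35 - 2*2*(-18)*5 = -1190 - (-72)*5 = -1190 - 2*(-180) = -1190 + 360 = -830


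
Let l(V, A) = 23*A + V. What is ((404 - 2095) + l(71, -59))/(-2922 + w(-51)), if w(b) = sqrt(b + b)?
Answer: 1449799/1423031 + 2977*I*sqrt(102)/8538186 ≈ 1.0188 + 0.0035214*I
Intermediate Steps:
l(V, A) = V + 23*A
w(b) = sqrt(2)*sqrt(b) (w(b) = sqrt(2*b) = sqrt(2)*sqrt(b))
((404 - 2095) + l(71, -59))/(-2922 + w(-51)) = ((404 - 2095) + (71 + 23*(-59)))/(-2922 + sqrt(2)*sqrt(-51)) = (-1691 + (71 - 1357))/(-2922 + sqrt(2)*(I*sqrt(51))) = (-1691 - 1286)/(-2922 + I*sqrt(102)) = -2977/(-2922 + I*sqrt(102))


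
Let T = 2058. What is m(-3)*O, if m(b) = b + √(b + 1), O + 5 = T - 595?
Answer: -4374 + 1458*I*√2 ≈ -4374.0 + 2061.9*I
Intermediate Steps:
O = 1458 (O = -5 + (2058 - 595) = -5 + 1463 = 1458)
m(b) = b + √(1 + b)
m(-3)*O = (-3 + √(1 - 3))*1458 = (-3 + √(-2))*1458 = (-3 + I*√2)*1458 = -4374 + 1458*I*√2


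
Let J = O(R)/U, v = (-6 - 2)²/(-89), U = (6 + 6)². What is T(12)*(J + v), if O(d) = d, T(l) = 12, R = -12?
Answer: -857/89 ≈ -9.6292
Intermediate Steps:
U = 144 (U = 12² = 144)
v = -64/89 (v = (-8)²*(-1/89) = 64*(-1/89) = -64/89 ≈ -0.71910)
J = -1/12 (J = -12/144 = -12*1/144 = -1/12 ≈ -0.083333)
T(12)*(J + v) = 12*(-1/12 - 64/89) = 12*(-857/1068) = -857/89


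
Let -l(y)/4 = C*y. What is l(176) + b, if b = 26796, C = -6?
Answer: 31020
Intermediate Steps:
l(y) = 24*y (l(y) = -(-24)*y = 24*y)
l(176) + b = 24*176 + 26796 = 4224 + 26796 = 31020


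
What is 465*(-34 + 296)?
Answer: 121830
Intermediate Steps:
465*(-34 + 296) = 465*262 = 121830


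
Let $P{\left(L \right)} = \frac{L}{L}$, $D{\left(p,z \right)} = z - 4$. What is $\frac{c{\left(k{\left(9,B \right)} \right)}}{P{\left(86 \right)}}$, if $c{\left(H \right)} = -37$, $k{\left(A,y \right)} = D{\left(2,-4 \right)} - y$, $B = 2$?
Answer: $-37$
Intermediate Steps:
$D{\left(p,z \right)} = -4 + z$
$k{\left(A,y \right)} = -8 - y$ ($k{\left(A,y \right)} = \left(-4 - 4\right) - y = -8 - y$)
$P{\left(L \right)} = 1$
$\frac{c{\left(k{\left(9,B \right)} \right)}}{P{\left(86 \right)}} = - \frac{37}{1} = \left(-37\right) 1 = -37$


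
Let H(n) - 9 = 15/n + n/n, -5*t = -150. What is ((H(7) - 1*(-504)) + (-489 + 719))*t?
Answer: 156690/7 ≈ 22384.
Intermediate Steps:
t = 30 (t = -1/5*(-150) = 30)
H(n) = 10 + 15/n (H(n) = 9 + (15/n + n/n) = 9 + (15/n + 1) = 9 + (1 + 15/n) = 10 + 15/n)
((H(7) - 1*(-504)) + (-489 + 719))*t = (((10 + 15/7) - 1*(-504)) + (-489 + 719))*30 = (((10 + 15*(1/7)) + 504) + 230)*30 = (((10 + 15/7) + 504) + 230)*30 = ((85/7 + 504) + 230)*30 = (3613/7 + 230)*30 = (5223/7)*30 = 156690/7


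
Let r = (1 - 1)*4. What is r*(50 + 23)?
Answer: 0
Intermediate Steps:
r = 0 (r = 0*4 = 0)
r*(50 + 23) = 0*(50 + 23) = 0*73 = 0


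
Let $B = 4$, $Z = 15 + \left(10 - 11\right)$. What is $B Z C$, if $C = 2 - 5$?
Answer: $-168$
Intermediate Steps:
$Z = 14$ ($Z = 15 + \left(10 - 11\right) = 15 - 1 = 14$)
$C = -3$ ($C = 2 - 5 = -3$)
$B Z C = 4 \cdot 14 \left(-3\right) = 56 \left(-3\right) = -168$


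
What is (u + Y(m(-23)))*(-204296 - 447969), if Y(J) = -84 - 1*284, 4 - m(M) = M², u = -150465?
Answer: 98383086745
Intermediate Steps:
m(M) = 4 - M²
Y(J) = -368 (Y(J) = -84 - 284 = -368)
(u + Y(m(-23)))*(-204296 - 447969) = (-150465 - 368)*(-204296 - 447969) = -150833*(-652265) = 98383086745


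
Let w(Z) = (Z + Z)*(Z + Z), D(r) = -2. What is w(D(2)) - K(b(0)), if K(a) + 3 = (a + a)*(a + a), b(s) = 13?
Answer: -657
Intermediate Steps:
w(Z) = 4*Z² (w(Z) = (2*Z)*(2*Z) = 4*Z²)
K(a) = -3 + 4*a² (K(a) = -3 + (a + a)*(a + a) = -3 + (2*a)*(2*a) = -3 + 4*a²)
w(D(2)) - K(b(0)) = 4*(-2)² - (-3 + 4*13²) = 4*4 - (-3 + 4*169) = 16 - (-3 + 676) = 16 - 1*673 = 16 - 673 = -657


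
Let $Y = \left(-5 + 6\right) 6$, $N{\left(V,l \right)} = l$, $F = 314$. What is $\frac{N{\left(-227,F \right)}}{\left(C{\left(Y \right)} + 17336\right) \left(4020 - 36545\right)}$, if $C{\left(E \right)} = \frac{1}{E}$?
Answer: $- \frac{1884}{3383152925} \approx -5.5688 \cdot 10^{-7}$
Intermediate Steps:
$Y = 6$ ($Y = 1 \cdot 6 = 6$)
$\frac{N{\left(-227,F \right)}}{\left(C{\left(Y \right)} + 17336\right) \left(4020 - 36545\right)} = \frac{314}{\left(\frac{1}{6} + 17336\right) \left(4020 - 36545\right)} = \frac{314}{\left(\frac{1}{6} + 17336\right) \left(-32525\right)} = \frac{314}{\frac{104017}{6} \left(-32525\right)} = \frac{314}{- \frac{3383152925}{6}} = 314 \left(- \frac{6}{3383152925}\right) = - \frac{1884}{3383152925}$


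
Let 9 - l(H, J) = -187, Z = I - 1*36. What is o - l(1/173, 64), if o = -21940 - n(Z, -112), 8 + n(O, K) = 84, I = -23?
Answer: -22212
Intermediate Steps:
Z = -59 (Z = -23 - 1*36 = -23 - 36 = -59)
n(O, K) = 76 (n(O, K) = -8 + 84 = 76)
l(H, J) = 196 (l(H, J) = 9 - 1*(-187) = 9 + 187 = 196)
o = -22016 (o = -21940 - 1*76 = -21940 - 76 = -22016)
o - l(1/173, 64) = -22016 - 1*196 = -22016 - 196 = -22212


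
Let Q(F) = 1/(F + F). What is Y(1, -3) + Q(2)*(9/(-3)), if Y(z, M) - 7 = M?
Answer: 13/4 ≈ 3.2500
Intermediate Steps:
Q(F) = 1/(2*F)
Y(z, M) = 7 + M
Y(1, -3) + Q(2)*(9/(-3)) = (7 - 3) + ((½)/2)*(9/(-3)) = 4 + ((½)*(½))*(9*(-⅓)) = 4 + (¼)*(-3) = 4 - ¾ = 13/4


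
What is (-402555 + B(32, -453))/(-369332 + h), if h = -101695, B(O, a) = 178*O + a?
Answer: 397312/471027 ≈ 0.84350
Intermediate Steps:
B(O, a) = a + 178*O
(-402555 + B(32, -453))/(-369332 + h) = (-402555 + (-453 + 178*32))/(-369332 - 101695) = (-402555 + (-453 + 5696))/(-471027) = (-402555 + 5243)*(-1/471027) = -397312*(-1/471027) = 397312/471027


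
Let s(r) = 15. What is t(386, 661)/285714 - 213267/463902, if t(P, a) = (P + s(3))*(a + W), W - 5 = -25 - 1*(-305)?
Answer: 1743121219/2008231758 ≈ 0.86799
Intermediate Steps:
W = 285 (W = 5 + (-25 - 1*(-305)) = 5 + (-25 + 305) = 5 + 280 = 285)
t(P, a) = (15 + P)*(285 + a) (t(P, a) = (P + 15)*(a + 285) = (15 + P)*(285 + a))
t(386, 661)/285714 - 213267/463902 = (4275 + 15*661 + 285*386 + 386*661)/285714 - 213267/463902 = (4275 + 9915 + 110010 + 255146)*(1/285714) - 213267*1/463902 = 379346*(1/285714) - 71089/154634 = 17243/12987 - 71089/154634 = 1743121219/2008231758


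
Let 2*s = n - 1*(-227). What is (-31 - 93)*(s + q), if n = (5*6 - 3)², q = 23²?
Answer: -124868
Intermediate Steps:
q = 529
n = 729 (n = (30 - 3)² = 27² = 729)
s = 478 (s = (729 - 1*(-227))/2 = (729 + 227)/2 = (½)*956 = 478)
(-31 - 93)*(s + q) = (-31 - 93)*(478 + 529) = -124*1007 = -124868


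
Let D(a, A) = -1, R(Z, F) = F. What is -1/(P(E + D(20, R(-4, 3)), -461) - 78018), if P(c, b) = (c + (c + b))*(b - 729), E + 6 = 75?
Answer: -1/308732 ≈ -3.2391e-6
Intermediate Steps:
E = 69 (E = -6 + 75 = 69)
P(c, b) = (-729 + b)*(b + 2*c) (P(c, b) = (c + (b + c))*(-729 + b) = (b + 2*c)*(-729 + b) = (-729 + b)*(b + 2*c))
-1/(P(E + D(20, R(-4, 3)), -461) - 78018) = -1/(((-461)² - 1458*(69 - 1) - 729*(-461) + 2*(-461)*(69 - 1)) - 78018) = -1/((212521 - 1458*68 + 336069 + 2*(-461)*68) - 78018) = -1/((212521 - 99144 + 336069 - 62696) - 78018) = -1/(386750 - 78018) = -1/308732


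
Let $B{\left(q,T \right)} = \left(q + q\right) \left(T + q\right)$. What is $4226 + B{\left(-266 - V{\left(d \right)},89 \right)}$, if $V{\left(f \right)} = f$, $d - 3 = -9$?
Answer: $93146$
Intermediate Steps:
$d = -6$ ($d = 3 - 9 = -6$)
$B{\left(q,T \right)} = 2 q \left(T + q\right)$
$4226 + B{\left(-266 - V{\left(d \right)},89 \right)} = 4226 + 2 \left(-266 - -6\right) \left(89 - 260\right) = 4226 + 2 \left(-266 + 6\right) \left(89 + \left(-266 + 6\right)\right) = 4226 + 2 \left(-260\right) \left(89 - 260\right) = 4226 + 2 \left(-260\right) \left(-171\right) = 4226 + 88920 = 93146$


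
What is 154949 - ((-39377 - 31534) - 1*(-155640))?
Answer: 70220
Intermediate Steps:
154949 - ((-39377 - 31534) - 1*(-155640)) = 154949 - (-70911 + 155640) = 154949 - 1*84729 = 154949 - 84729 = 70220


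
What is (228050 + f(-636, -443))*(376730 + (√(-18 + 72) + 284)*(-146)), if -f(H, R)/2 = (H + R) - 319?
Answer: 77394815036 - 101110548*√6 ≈ 7.7147e+10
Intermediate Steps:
f(H, R) = 638 - 2*H - 2*R (f(H, R) = -2*((H + R) - 319) = -2*(-319 + H + R) = 638 - 2*H - 2*R)
(228050 + f(-636, -443))*(376730 + (√(-18 + 72) + 284)*(-146)) = (228050 + (638 - 2*(-636) - 2*(-443)))*(376730 + (√(-18 + 72) + 284)*(-146)) = (228050 + (638 + 1272 + 886))*(376730 + (√54 + 284)*(-146)) = (228050 + 2796)*(376730 + (3*√6 + 284)*(-146)) = 230846*(376730 + (284 + 3*√6)*(-146)) = 230846*(376730 + (-41464 - 438*√6)) = 230846*(335266 - 438*√6) = 77394815036 - 101110548*√6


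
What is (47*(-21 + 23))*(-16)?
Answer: -1504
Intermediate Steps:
(47*(-21 + 23))*(-16) = (47*2)*(-16) = 94*(-16) = -1504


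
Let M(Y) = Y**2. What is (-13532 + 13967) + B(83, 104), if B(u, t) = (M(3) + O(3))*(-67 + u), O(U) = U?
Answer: 627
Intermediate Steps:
B(u, t) = -804 + 12*u (B(u, t) = (3**2 + 3)*(-67 + u) = (9 + 3)*(-67 + u) = 12*(-67 + u) = -804 + 12*u)
(-13532 + 13967) + B(83, 104) = (-13532 + 13967) + (-804 + 12*83) = 435 + (-804 + 996) = 435 + 192 = 627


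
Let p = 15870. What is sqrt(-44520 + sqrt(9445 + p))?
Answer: sqrt(-44520 + sqrt(25315)) ≈ 210.62*I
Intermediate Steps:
sqrt(-44520 + sqrt(9445 + p)) = sqrt(-44520 + sqrt(9445 + 15870)) = sqrt(-44520 + sqrt(25315))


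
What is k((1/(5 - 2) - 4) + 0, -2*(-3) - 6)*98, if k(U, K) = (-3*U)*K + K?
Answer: 0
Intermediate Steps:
k(U, K) = K - 3*K*U (k(U, K) = -3*K*U + K = K - 3*K*U)
k((1/(5 - 2) - 4) + 0, -2*(-3) - 6)*98 = ((-2*(-3) - 6)*(1 - 3*((1/(5 - 2) - 4) + 0)))*98 = ((6 - 6)*(1 - 3*((1/3 - 4) + 0)))*98 = (0*(1 - 3*((⅓ - 4) + 0)))*98 = (0*(1 - 3*(-11/3 + 0)))*98 = (0*(1 - 3*(-11/3)))*98 = (0*(1 + 11))*98 = (0*12)*98 = 0*98 = 0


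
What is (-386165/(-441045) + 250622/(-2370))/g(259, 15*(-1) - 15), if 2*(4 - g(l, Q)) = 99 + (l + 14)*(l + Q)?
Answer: 1827006149/545355670860 ≈ 0.0033501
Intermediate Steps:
g(l, Q) = -91/2 - (14 + l)*(Q + l)/2 (g(l, Q) = 4 - (99 + (l + 14)*(l + Q))/2 = 4 - (99 + (14 + l)*(Q + l))/2 = 4 + (-99/2 - (14 + l)*(Q + l)/2) = -91/2 - (14 + l)*(Q + l)/2)
(-386165/(-441045) + 250622/(-2370))/g(259, 15*(-1) - 15) = (-386165/(-441045) + 250622/(-2370))/(-91/2 - 7*(15*(-1) - 15) - 7*259 - ½*259² - ½*(15*(-1) - 15)*259) = (-386165*(-1/441045) + 250622*(-1/2370))/(-91/2 - 7*(-15 - 15) - 1813 - ½*67081 - ½*(-15 - 15)*259) = (77233/88209 - 125311/1185)/(-91/2 - 7*(-30) - 1813 - 67081/2 - ½*(-30)*259) = -3654012298/(34842555*(-91/2 + 210 - 1813 - 67081/2 + 3885)) = -3654012298/34842555/(-31304) = -3654012298/34842555*(-1/31304) = 1827006149/545355670860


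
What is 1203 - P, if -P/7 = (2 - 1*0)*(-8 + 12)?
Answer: 1259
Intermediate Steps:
P = -56 (P = -7*(2 - 1*0)*(-8 + 12) = -7*(2 + 0)*4 = -14*4 = -7*8 = -56)
1203 - P = 1203 - 1*(-56) = 1203 + 56 = 1259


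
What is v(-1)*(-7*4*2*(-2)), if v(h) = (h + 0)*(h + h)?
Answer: 224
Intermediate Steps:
v(h) = 2*h² (v(h) = h*(2*h) = 2*h²)
v(-1)*(-7*4*2*(-2)) = (2*(-1)²)*(-7*4*2*(-2)) = (2*1)*(-56*(-2)) = 2*(-7*(-16)) = 2*112 = 224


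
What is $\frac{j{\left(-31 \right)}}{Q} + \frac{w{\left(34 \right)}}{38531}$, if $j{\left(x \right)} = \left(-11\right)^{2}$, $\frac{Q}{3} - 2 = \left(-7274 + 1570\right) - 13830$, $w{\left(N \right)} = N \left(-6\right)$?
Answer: $- \frac{16615835}{2257762476} \approx -0.0073594$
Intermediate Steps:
$w{\left(N \right)} = - 6 N$
$Q = -58596$ ($Q = 6 + 3 \left(\left(-7274 + 1570\right) - 13830\right) = 6 + 3 \left(-5704 - 13830\right) = 6 + 3 \left(-19534\right) = 6 - 58602 = -58596$)
$j{\left(x \right)} = 121$
$\frac{j{\left(-31 \right)}}{Q} + \frac{w{\left(34 \right)}}{38531} = \frac{121}{-58596} + \frac{\left(-6\right) 34}{38531} = 121 \left(- \frac{1}{58596}\right) - \frac{204}{38531} = - \frac{121}{58596} - \frac{204}{38531} = - \frac{16615835}{2257762476}$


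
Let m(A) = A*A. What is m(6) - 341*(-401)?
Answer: 136777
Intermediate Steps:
m(A) = A²
m(6) - 341*(-401) = 6² - 341*(-401) = 36 + 136741 = 136777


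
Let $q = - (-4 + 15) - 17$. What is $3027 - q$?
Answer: $3055$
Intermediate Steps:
$q = -28$ ($q = \left(-1\right) 11 - 17 = -11 - 17 = -28$)
$3027 - q = 3027 - -28 = 3027 + 28 = 3055$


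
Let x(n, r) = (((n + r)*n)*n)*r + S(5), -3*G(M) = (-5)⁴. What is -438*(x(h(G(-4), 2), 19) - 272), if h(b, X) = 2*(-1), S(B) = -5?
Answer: -444570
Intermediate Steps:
G(M) = -625/3 (G(M) = -⅓*(-5)⁴ = -⅓*625 = -625/3)
h(b, X) = -2
x(n, r) = -5 + r*n²*(n + r) (x(n, r) = (((n + r)*n)*n)*r - 5 = ((n*(n + r))*n)*r - 5 = (n²*(n + r))*r - 5 = r*n²*(n + r) - 5 = -5 + r*n²*(n + r))
-438*(x(h(G(-4), 2), 19) - 272) = -438*((-5 + 19*(-2)³ + (-2)²*19²) - 272) = -438*((-5 + 19*(-8) + 4*361) - 272) = -438*((-5 - 152 + 1444) - 272) = -438*(1287 - 272) = -438*1015 = -444570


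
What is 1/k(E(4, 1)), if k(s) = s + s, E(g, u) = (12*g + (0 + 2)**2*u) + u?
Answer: 1/106 ≈ 0.0094340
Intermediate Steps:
E(g, u) = 5*u + 12*g (E(g, u) = (12*g + 2**2*u) + u = (12*g + 4*u) + u = (4*u + 12*g) + u = 5*u + 12*g)
k(s) = 2*s
1/k(E(4, 1)) = 1/(2*(5*1 + 12*4)) = 1/(2*(5 + 48)) = 1/(2*53) = 1/106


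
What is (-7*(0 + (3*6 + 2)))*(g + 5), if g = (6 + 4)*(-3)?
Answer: 3500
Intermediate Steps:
g = -30 (g = 10*(-3) = -30)
(-7*(0 + (3*6 + 2)))*(g + 5) = (-7*(0 + (3*6 + 2)))*(-30 + 5) = -7*(0 + (18 + 2))*(-25) = -7*(0 + 20)*(-25) = -7*20*(-25) = -140*(-25) = 3500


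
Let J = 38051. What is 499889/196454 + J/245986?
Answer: 2508480129/929325647 ≈ 2.6992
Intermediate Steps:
499889/196454 + J/245986 = 499889/196454 + 38051/245986 = 499889*(1/196454) + 38051*(1/245986) = 499889/196454 + 2927/18922 = 2508480129/929325647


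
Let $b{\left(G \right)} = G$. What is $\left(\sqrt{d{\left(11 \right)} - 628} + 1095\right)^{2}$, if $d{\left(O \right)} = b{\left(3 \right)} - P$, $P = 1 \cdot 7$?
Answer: $1198393 + 4380 i \sqrt{158} \approx 1.1984 \cdot 10^{6} + 55056.0 i$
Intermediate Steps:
$P = 7$
$d{\left(O \right)} = -4$ ($d{\left(O \right)} = 3 - 7 = -4$)
$\left(\sqrt{d{\left(11 \right)} - 628} + 1095\right)^{2} = \left(\sqrt{-4 - 628} + 1095\right)^{2} = \left(\sqrt{-632} + 1095\right)^{2} = \left(2 i \sqrt{158} + 1095\right)^{2} = \left(1095 + 2 i \sqrt{158}\right)^{2}$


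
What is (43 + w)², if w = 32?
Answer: 5625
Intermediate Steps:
(43 + w)² = (43 + 32)² = 75² = 5625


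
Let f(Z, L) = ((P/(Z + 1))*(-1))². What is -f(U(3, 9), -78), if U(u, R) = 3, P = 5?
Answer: -25/16 ≈ -1.5625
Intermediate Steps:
f(Z, L) = 25/(1 + Z)² (f(Z, L) = ((5/(Z + 1))*(-1))² = ((5/(1 + Z))*(-1))² = (-5/(1 + Z))² = 25/(1 + Z)²)
-f(U(3, 9), -78) = -25/(1 + 3)² = -25/4² = -25/16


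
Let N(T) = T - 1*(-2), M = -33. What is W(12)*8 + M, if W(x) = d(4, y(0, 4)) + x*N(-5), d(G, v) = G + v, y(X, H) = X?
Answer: -289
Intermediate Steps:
N(T) = 2 + T (N(T) = T + 2 = 2 + T)
W(x) = 4 - 3*x (W(x) = (4 + 0) + x*(2 - 5) = 4 + x*(-3) = 4 - 3*x)
W(12)*8 + M = (4 - 3*12)*8 - 33 = (4 - 36)*8 - 33 = -32*8 - 33 = -256 - 33 = -289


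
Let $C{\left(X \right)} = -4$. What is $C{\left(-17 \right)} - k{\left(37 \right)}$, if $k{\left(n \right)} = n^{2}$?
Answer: $-1373$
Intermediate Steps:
$C{\left(-17 \right)} - k{\left(37 \right)} = -4 - 37^{2} = -4 - 1369 = -1373$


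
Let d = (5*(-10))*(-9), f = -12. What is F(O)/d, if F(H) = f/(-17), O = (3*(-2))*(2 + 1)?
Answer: 2/1275 ≈ 0.0015686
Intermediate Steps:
O = -18 (O = -6*3 = -18)
F(H) = 12/17 (F(H) = -12/(-17) = -12*(-1/17) = 12/17)
d = 450 (d = -50*(-9) = 450)
F(O)/d = (12/17)/450 = (12/17)*(1/450) = 2/1275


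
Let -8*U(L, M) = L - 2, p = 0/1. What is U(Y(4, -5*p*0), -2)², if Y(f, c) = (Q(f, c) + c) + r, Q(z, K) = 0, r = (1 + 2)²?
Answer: 49/64 ≈ 0.76563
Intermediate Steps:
p = 0 (p = 0*1 = 0)
r = 9 (r = 3² = 9)
Y(f, c) = 9 + c (Y(f, c) = (0 + c) + 9 = c + 9 = 9 + c)
U(L, M) = ¼ - L/8 (U(L, M) = -(L - 2)/8 = -(-2 + L)/8 = ¼ - L/8)
U(Y(4, -5*p*0), -2)² = (¼ - (9 - 5*0*0)/8)² = (¼ - (9 + 0*0)/8)² = (¼ - (9 + 0)/8)² = (¼ - ⅛*9)² = (¼ - 9/8)² = (-7/8)² = 49/64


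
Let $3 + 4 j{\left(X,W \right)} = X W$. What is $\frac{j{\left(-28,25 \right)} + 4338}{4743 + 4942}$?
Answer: $\frac{16649}{38740} \approx 0.42976$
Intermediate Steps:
$j{\left(X,W \right)} = - \frac{3}{4} + \frac{W X}{4}$ ($j{\left(X,W \right)} = - \frac{3}{4} + \frac{X W}{4} = - \frac{3}{4} + \frac{W X}{4}$)
$\frac{j{\left(-28,25 \right)} + 4338}{4743 + 4942} = \frac{\left(- \frac{3}{4} + \frac{1}{4} \cdot 25 \left(-28\right)\right) + 4338}{4743 + 4942} = \frac{\left(- \frac{3}{4} - 175\right) + 4338}{9685} = \left(- \frac{703}{4} + 4338\right) \frac{1}{9685} = \frac{16649}{4} \cdot \frac{1}{9685} = \frac{16649}{38740}$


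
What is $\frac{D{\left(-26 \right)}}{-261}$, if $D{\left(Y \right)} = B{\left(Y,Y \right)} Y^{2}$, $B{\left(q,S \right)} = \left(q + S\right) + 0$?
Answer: $\frac{35152}{261} \approx 134.68$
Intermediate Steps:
$B{\left(q,S \right)} = S + q$ ($B{\left(q,S \right)} = \left(S + q\right) + 0 = S + q$)
$D{\left(Y \right)} = 2 Y^{3}$ ($D{\left(Y \right)} = \left(Y + Y\right) Y^{2} = 2 Y Y^{2} = 2 Y^{3}$)
$\frac{D{\left(-26 \right)}}{-261} = \frac{2 \left(-26\right)^{3}}{-261} = 2 \left(-17576\right) \left(- \frac{1}{261}\right) = \left(-35152\right) \left(- \frac{1}{261}\right) = \frac{35152}{261}$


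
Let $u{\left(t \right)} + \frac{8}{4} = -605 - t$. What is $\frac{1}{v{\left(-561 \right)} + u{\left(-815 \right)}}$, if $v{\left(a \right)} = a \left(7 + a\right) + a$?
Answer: $\frac{1}{310441} \approx 3.2212 \cdot 10^{-6}$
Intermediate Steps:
$u{\left(t \right)} = -607 - t$ ($u{\left(t \right)} = -2 - \left(605 + t\right) = -607 - t$)
$v{\left(a \right)} = a + a \left(7 + a\right)$
$\frac{1}{v{\left(-561 \right)} + u{\left(-815 \right)}} = \frac{1}{- 561 \left(8 - 561\right) - -208} = \frac{1}{\left(-561\right) \left(-553\right) + \left(-607 + 815\right)} = \frac{1}{310233 + 208} = \frac{1}{310441}$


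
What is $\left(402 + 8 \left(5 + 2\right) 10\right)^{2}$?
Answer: $925444$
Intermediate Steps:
$\left(402 + 8 \left(5 + 2\right) 10\right)^{2} = \left(402 + 8 \cdot 7 \cdot 10\right)^{2} = \left(402 + 56 \cdot 10\right)^{2} = \left(402 + 560\right)^{2} = 962^{2} = 925444$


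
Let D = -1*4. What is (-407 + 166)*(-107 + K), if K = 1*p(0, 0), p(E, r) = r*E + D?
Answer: 26751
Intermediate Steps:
D = -4
p(E, r) = -4 + E*r (p(E, r) = r*E - 4 = E*r - 4 = -4 + E*r)
K = -4 (K = 1*(-4 + 0*0) = 1*(-4 + 0) = 1*(-4) = -4)
(-407 + 166)*(-107 + K) = (-407 + 166)*(-107 - 4) = -241*(-111) = 26751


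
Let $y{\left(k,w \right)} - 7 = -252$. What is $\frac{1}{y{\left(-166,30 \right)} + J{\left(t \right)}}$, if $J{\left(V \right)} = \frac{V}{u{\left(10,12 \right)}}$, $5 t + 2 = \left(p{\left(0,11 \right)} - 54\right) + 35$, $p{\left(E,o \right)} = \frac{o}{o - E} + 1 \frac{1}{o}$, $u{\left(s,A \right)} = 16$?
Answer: $- \frac{880}{215819} \approx -0.0040775$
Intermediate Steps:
$y{\left(k,w \right)} = -245$ ($y{\left(k,w \right)} = 7 - 252 = -245$)
$p{\left(E,o \right)} = \frac{1}{o} + \frac{o}{o - E}$ ($p{\left(E,o \right)} = \frac{o}{o - E} + \frac{1}{o} = \frac{1}{o} + \frac{o}{o - E}$)
$t = - \frac{219}{55}$ ($t = - \frac{2}{5} + \frac{\left(\frac{0 - 11 - 11^{2}}{11 \left(0 - 11\right)} - 54\right) + 35}{5} = - \frac{2}{5} + \frac{\left(\frac{0 - 11 - 121}{11 \left(0 - 11\right)} - 54\right) + 35}{5} = - \frac{2}{5} + \frac{\left(\frac{0 - 11 - 121}{11 \left(-11\right)} - 54\right) + 35}{5} = - \frac{2}{5} + \frac{\left(\frac{1}{11} \left(- \frac{1}{11}\right) \left(-132\right) - 54\right) + 35}{5} = - \frac{2}{5} + \frac{\left(\frac{12}{11} - 54\right) + 35}{5} = - \frac{2}{5} + \frac{- \frac{582}{11} + 35}{5} = - \frac{2}{5} + \frac{1}{5} \left(- \frac{197}{11}\right) = - \frac{2}{5} - \frac{197}{55} = - \frac{219}{55} \approx -3.9818$)
$J{\left(V \right)} = \frac{V}{16}$
$\frac{1}{y{\left(-166,30 \right)} + J{\left(t \right)}} = \frac{1}{-245 + \frac{1}{16} \left(- \frac{219}{55}\right)} = \frac{1}{-245 - \frac{219}{880}} = \frac{1}{- \frac{215819}{880}} = - \frac{880}{215819}$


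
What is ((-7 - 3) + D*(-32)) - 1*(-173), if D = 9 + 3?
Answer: -221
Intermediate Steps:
D = 12
((-7 - 3) + D*(-32)) - 1*(-173) = ((-7 - 3) + 12*(-32)) - 1*(-173) = (-10 - 384) + 173 = -394 + 173 = -221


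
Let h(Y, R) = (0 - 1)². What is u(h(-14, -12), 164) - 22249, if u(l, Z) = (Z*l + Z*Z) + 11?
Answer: 4822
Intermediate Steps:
h(Y, R) = 1 (h(Y, R) = (-1)² = 1)
u(l, Z) = 11 + Z² + Z*l (u(l, Z) = (Z*l + Z²) + 11 = (Z² + Z*l) + 11 = 11 + Z² + Z*l)
u(h(-14, -12), 164) - 22249 = (11 + 164² + 164*1) - 22249 = (11 + 26896 + 164) - 22249 = 27071 - 22249 = 4822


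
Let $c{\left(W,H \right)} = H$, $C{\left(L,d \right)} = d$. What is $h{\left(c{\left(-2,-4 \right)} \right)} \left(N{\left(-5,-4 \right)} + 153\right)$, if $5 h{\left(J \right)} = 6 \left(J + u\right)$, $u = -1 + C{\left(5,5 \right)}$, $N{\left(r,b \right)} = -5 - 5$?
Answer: $0$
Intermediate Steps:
$N{\left(r,b \right)} = -10$ ($N{\left(r,b \right)} = -5 - 5 = -10$)
$u = 4$ ($u = -1 + 5 = 4$)
$h{\left(J \right)} = \frac{24}{5} + \frac{6 J}{5}$ ($h{\left(J \right)} = \frac{6 \left(J + 4\right)}{5} = \frac{6 \left(4 + J\right)}{5} = \frac{24 + 6 J}{5} = \frac{24}{5} + \frac{6 J}{5}$)
$h{\left(c{\left(-2,-4 \right)} \right)} \left(N{\left(-5,-4 \right)} + 153\right) = \left(\frac{24}{5} + \frac{6}{5} \left(-4\right)\right) \left(-10 + 153\right) = \left(\frac{24}{5} - \frac{24}{5}\right) 143 = 0 \cdot 143 = 0$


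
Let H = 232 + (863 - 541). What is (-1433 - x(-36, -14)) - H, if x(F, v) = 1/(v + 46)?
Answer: -63585/32 ≈ -1987.0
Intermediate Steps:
x(F, v) = 1/(46 + v)
H = 554 (H = 232 + 322 = 554)
(-1433 - x(-36, -14)) - H = (-1433 - 1/(46 - 14)) - 1*554 = (-1433 - 1/32) - 554 = -45857/32 - 554 = -63585/32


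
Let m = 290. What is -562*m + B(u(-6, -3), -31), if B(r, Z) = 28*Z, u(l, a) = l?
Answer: -163848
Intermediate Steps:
-562*m + B(u(-6, -3), -31) = -562*290 + 28*(-31) = -162980 - 868 = -163848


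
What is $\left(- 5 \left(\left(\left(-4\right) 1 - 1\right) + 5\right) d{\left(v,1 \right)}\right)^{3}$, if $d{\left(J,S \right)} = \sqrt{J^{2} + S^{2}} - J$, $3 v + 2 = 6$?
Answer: $0$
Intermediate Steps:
$v = \frac{4}{3}$ ($v = - \frac{2}{3} + \frac{1}{3} \cdot 6 = - \frac{2}{3} + 2 = \frac{4}{3} \approx 1.3333$)
$\left(- 5 \left(\left(\left(-4\right) 1 - 1\right) + 5\right) d{\left(v,1 \right)}\right)^{3} = \left(- 5 \left(\left(\left(-4\right) 1 - 1\right) + 5\right) \left(\sqrt{\left(\frac{4}{3}\right)^{2} + 1^{2}} - \frac{4}{3}\right)\right)^{3} = \left(- 5 \left(\left(-4 - 1\right) + 5\right) \left(\sqrt{\frac{16}{9} + 1} - \frac{4}{3}\right)\right)^{3} = \left(- 5 \left(-5 + 5\right) \left(\sqrt{\frac{25}{9}} - \frac{4}{3}\right)\right)^{3} = \left(\left(-5\right) 0 \left(\frac{5}{3} - \frac{4}{3}\right)\right)^{3} = \left(0 \cdot \frac{1}{3}\right)^{3} = 0^{3} = 0$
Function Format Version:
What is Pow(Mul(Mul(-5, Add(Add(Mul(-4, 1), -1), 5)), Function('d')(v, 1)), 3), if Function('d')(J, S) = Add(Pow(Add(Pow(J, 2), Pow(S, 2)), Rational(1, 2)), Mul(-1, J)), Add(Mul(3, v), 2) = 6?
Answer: 0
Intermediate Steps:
v = Rational(4, 3) (v = Add(Rational(-2, 3), Mul(Rational(1, 3), 6)) = Add(Rational(-2, 3), 2) = Rational(4, 3) ≈ 1.3333)
Pow(Mul(Mul(-5, Add(Add(Mul(-4, 1), -1), 5)), Function('d')(v, 1)), 3) = Pow(Mul(Mul(-5, Add(Add(Mul(-4, 1), -1), 5)), Add(Pow(Add(Pow(Rational(4, 3), 2), Pow(1, 2)), Rational(1, 2)), Mul(-1, Rational(4, 3)))), 3) = Pow(Mul(Mul(-5, Add(Add(-4, -1), 5)), Add(Pow(Add(Rational(16, 9), 1), Rational(1, 2)), Rational(-4, 3))), 3) = Pow(Mul(Mul(-5, Add(-5, 5)), Add(Pow(Rational(25, 9), Rational(1, 2)), Rational(-4, 3))), 3) = Pow(Mul(Mul(-5, 0), Add(Rational(5, 3), Rational(-4, 3))), 3) = Pow(Mul(0, Rational(1, 3)), 3) = Pow(0, 3) = 0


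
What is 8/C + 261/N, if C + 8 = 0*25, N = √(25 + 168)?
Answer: -1 + 261*√193/193 ≈ 17.787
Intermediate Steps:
N = √193 ≈ 13.892
C = -8 (C = -8 + 0*25 = -8 + 0 = -8)
8/C + 261/N = 8/(-8) + 261/(√193) = 8*(-⅛) + 261*(√193/193) = -1 + 261*√193/193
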